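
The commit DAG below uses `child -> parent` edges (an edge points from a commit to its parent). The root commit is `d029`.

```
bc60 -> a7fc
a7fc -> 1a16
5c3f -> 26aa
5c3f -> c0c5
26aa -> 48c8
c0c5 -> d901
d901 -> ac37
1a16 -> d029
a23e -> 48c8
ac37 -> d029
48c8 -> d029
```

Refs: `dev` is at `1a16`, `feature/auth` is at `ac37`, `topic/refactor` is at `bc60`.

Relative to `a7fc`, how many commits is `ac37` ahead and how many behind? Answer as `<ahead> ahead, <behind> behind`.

Reachable from ac37: {ac37, d029}.
Reachable from a7fc: {1a16, a7fc, d029}.
Only in ac37's history (ahead): {ac37} — 1.
Only in a7fc's history (behind): {1a16, a7fc} — 2.

1 ahead, 2 behind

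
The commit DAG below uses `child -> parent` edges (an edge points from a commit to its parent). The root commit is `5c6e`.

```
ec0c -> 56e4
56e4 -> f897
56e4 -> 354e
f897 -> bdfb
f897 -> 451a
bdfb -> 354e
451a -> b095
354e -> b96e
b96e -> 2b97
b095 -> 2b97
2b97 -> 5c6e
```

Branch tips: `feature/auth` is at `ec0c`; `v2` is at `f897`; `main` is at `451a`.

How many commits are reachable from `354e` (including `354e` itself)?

4

Walking parent pointers from 354e: reachable set = {2b97, 354e, 5c6e, b96e}.
That is 4 commits.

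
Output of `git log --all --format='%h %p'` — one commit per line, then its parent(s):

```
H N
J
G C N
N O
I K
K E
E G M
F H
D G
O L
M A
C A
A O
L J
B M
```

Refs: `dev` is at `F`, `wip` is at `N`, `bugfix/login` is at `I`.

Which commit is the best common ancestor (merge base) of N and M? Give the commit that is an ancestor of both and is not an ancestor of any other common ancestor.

Ancestors of N: {J, L, N, O}.
Ancestors of M: {A, J, L, M, O}.
Common ancestors: {J, L, O}.
Among these, O is not an ancestor of any other common ancestor — it is the merge base.

O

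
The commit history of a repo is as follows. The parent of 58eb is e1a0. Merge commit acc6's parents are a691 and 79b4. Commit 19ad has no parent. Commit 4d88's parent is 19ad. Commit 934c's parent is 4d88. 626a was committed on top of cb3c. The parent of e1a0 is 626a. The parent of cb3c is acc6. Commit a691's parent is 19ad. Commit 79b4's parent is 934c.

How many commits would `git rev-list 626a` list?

8

Walking parent pointers from 626a: reachable set = {19ad, 4d88, 626a, 79b4, 934c, a691, acc6, cb3c}.
That is 8 commits.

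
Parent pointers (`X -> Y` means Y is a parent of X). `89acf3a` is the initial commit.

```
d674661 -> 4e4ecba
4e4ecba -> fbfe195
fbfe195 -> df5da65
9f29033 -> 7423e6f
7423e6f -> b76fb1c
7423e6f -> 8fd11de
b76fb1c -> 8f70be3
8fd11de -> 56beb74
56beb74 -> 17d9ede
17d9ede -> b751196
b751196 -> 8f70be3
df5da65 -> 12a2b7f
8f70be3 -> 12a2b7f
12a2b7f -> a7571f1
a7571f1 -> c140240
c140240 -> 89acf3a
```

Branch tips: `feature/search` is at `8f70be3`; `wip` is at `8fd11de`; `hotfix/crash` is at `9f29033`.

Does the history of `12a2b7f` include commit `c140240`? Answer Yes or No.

Yes

Ancestors of 12a2b7f (commits reachable by following parents): {12a2b7f, 89acf3a, a7571f1, c140240}.
c140240 is in that set, so it is an ancestor of 12a2b7f.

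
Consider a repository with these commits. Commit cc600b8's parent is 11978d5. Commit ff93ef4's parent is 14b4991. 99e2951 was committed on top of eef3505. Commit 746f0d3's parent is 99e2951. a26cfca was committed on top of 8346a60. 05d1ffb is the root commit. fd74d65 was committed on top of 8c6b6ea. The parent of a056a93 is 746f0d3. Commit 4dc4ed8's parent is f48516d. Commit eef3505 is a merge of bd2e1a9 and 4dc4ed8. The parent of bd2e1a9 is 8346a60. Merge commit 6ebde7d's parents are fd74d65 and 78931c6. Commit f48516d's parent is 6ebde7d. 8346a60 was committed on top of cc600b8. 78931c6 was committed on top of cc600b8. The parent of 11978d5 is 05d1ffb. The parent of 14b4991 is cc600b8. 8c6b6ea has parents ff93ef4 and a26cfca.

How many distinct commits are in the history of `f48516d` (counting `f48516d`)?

12

Walking parent pointers from f48516d: reachable set = {05d1ffb, 11978d5, 14b4991, 6ebde7d, 78931c6, 8346a60, 8c6b6ea, a26cfca, cc600b8, f48516d, fd74d65, ff93ef4}.
That is 12 commits.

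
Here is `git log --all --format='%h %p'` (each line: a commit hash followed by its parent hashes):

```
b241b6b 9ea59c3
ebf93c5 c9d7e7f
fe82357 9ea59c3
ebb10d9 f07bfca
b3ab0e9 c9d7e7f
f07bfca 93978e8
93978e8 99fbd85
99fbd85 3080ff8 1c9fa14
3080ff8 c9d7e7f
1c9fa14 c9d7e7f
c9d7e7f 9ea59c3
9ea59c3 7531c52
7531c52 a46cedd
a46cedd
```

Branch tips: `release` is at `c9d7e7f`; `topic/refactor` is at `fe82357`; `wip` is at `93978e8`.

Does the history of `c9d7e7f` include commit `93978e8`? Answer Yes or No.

Ancestors of c9d7e7f: {7531c52, 9ea59c3, a46cedd, c9d7e7f}.
93978e8 is not in that set, so it is not an ancestor of c9d7e7f.

No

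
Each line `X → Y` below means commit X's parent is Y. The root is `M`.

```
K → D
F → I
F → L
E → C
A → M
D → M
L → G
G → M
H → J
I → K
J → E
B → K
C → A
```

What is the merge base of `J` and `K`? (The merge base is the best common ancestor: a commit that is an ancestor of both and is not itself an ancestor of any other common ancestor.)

M

Ancestors of J: {A, C, E, J, M}.
Ancestors of K: {D, K, M}.
Common ancestors: {M}.
The only common ancestor is M, so it is the merge base.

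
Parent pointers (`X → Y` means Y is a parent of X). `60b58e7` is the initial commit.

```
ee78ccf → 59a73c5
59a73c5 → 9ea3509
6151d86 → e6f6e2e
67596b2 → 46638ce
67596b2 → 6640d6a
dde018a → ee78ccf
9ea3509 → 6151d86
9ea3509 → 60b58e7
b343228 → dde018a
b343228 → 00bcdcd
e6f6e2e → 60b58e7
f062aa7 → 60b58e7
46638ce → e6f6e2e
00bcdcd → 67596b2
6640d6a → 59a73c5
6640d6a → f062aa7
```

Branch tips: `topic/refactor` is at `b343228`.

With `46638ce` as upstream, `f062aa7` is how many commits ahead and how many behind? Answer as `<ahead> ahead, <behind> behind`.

Reachable from f062aa7: {60b58e7, f062aa7}.
Reachable from 46638ce: {46638ce, 60b58e7, e6f6e2e}.
Only in f062aa7's history (ahead): {f062aa7} — 1.
Only in 46638ce's history (behind): {46638ce, e6f6e2e} — 2.

1 ahead, 2 behind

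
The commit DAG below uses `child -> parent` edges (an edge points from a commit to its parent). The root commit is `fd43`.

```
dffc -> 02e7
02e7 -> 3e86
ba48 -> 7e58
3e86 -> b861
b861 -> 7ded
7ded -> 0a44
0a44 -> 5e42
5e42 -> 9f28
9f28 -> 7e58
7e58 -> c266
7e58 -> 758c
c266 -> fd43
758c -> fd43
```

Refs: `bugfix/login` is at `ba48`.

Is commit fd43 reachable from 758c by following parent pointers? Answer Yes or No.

Yes

Ancestors of 758c (commits reachable by following parents): {758c, fd43}.
fd43 is in that set, so it is an ancestor of 758c.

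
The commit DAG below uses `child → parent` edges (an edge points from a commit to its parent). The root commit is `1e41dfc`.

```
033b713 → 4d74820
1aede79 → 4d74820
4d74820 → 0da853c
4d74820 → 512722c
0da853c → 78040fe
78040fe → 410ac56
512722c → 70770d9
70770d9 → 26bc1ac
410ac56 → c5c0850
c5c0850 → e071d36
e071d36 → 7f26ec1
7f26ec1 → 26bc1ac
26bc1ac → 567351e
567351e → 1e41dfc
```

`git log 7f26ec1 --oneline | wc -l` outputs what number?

4

Walking parent pointers from 7f26ec1: reachable set = {1e41dfc, 26bc1ac, 567351e, 7f26ec1}.
That is 4 commits.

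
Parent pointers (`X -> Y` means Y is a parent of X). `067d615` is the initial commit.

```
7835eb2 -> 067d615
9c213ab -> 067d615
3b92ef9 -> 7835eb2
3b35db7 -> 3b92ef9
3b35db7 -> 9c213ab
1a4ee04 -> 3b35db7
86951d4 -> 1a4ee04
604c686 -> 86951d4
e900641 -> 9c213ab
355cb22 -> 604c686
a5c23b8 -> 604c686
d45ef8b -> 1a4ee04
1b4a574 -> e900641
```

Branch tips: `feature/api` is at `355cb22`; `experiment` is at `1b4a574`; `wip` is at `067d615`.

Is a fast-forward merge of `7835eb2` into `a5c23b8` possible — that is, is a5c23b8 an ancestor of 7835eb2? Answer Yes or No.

A fast-forward from a5c23b8 to 7835eb2 is possible iff a5c23b8 is an ancestor of 7835eb2.
Ancestors of 7835eb2: {067d615, 7835eb2}.
a5c23b8 is not among them, so fast-forward is not possible.

No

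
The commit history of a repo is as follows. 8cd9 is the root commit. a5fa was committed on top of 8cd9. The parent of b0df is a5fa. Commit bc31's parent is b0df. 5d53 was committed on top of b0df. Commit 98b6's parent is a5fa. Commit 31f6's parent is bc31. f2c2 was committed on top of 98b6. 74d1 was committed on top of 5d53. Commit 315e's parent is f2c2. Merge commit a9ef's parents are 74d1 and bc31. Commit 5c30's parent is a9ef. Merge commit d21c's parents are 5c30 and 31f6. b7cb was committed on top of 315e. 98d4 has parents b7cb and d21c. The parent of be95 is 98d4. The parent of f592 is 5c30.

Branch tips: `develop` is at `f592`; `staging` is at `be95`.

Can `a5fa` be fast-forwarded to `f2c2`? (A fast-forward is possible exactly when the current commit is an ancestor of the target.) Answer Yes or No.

A fast-forward from a5fa to f2c2 is possible iff a5fa is an ancestor of f2c2.
Ancestors of f2c2: {8cd9, 98b6, a5fa, f2c2}.
a5fa is among them, so fast-forward is possible.

Yes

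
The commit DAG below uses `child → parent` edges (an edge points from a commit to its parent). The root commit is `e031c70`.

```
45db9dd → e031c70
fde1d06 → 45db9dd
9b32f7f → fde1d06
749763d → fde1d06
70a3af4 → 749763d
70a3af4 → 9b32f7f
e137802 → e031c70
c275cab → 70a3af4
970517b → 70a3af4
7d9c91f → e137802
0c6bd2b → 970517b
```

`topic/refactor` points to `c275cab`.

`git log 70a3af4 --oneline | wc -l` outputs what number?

Walking parent pointers from 70a3af4: reachable set = {45db9dd, 70a3af4, 749763d, 9b32f7f, e031c70, fde1d06}.
That is 6 commits.

6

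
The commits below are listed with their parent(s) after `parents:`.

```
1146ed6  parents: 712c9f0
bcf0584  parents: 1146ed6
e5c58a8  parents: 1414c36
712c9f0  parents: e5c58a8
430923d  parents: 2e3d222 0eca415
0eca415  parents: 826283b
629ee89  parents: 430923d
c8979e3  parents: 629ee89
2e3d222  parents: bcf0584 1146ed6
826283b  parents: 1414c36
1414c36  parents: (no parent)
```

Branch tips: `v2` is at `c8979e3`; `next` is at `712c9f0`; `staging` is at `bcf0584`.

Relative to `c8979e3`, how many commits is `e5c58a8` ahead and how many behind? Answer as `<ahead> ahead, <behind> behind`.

0 ahead, 9 behind

Reachable from e5c58a8: {1414c36, e5c58a8}.
Reachable from c8979e3: {0eca415, 1146ed6, 1414c36, 2e3d222, 430923d, 629ee89, 712c9f0, 826283b, bcf0584, c8979e3, e5c58a8}.
Only in e5c58a8's history (ahead): {} — 0.
Only in c8979e3's history (behind): {0eca415, 1146ed6, 2e3d222, 430923d, 629ee89, 712c9f0, 826283b, bcf0584, c8979e3} — 9.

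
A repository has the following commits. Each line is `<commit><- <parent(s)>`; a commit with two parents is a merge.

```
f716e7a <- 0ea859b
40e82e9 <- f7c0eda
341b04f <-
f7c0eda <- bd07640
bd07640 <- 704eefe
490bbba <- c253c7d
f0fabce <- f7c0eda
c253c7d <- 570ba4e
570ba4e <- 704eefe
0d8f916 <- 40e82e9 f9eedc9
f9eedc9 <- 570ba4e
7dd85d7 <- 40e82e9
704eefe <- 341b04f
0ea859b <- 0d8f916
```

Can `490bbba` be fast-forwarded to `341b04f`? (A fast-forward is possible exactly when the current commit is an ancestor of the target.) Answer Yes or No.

A fast-forward from 490bbba to 341b04f is possible iff 490bbba is an ancestor of 341b04f.
Ancestors of 341b04f: {341b04f}.
490bbba is not among them, so fast-forward is not possible.

No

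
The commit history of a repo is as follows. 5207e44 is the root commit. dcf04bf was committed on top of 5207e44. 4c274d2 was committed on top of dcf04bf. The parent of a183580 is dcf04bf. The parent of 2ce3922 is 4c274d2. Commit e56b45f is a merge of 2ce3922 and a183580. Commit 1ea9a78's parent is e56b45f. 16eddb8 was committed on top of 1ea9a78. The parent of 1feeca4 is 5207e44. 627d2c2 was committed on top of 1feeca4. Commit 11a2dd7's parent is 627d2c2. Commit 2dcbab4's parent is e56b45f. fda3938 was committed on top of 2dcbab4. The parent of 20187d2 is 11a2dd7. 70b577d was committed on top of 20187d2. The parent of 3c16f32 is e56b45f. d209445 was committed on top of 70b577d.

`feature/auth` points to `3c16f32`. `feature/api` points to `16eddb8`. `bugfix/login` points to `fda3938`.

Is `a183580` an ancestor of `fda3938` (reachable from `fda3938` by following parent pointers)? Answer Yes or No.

Ancestors of fda3938 (commits reachable by following parents): {2ce3922, 2dcbab4, 4c274d2, 5207e44, a183580, dcf04bf, e56b45f, fda3938}.
a183580 is in that set, so it is an ancestor of fda3938.

Yes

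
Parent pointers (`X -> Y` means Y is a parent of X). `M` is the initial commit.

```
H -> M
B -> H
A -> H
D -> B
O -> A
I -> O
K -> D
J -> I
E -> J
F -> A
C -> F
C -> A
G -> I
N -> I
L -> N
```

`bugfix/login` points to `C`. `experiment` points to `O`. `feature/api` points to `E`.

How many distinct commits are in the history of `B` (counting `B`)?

Walking parent pointers from B: reachable set = {B, H, M}.
That is 3 commits.

3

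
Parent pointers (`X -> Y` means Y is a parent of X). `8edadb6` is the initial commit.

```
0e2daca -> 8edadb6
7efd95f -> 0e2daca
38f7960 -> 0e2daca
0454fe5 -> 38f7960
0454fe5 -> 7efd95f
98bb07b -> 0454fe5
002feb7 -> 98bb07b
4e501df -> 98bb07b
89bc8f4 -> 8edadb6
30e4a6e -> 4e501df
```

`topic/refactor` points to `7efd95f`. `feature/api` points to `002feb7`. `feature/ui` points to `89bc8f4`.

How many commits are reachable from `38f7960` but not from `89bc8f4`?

Reachable from 38f7960: {0e2daca, 38f7960, 8edadb6}.
Reachable from 89bc8f4: {89bc8f4, 8edadb6}.
In 38f7960's history but not 89bc8f4's: {0e2daca, 38f7960} — 2 commits.

2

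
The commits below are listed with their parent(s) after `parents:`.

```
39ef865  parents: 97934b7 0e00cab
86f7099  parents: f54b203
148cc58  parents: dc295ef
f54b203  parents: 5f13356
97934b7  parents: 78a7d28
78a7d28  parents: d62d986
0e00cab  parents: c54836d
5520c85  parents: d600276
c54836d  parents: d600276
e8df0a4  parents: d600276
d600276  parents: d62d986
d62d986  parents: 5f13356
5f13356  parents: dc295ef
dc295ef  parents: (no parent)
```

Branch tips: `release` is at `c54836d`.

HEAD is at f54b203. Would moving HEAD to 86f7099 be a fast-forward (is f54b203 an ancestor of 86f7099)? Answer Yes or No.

A fast-forward from f54b203 to 86f7099 is possible iff f54b203 is an ancestor of 86f7099.
Ancestors of 86f7099: {5f13356, 86f7099, dc295ef, f54b203}.
f54b203 is among them, so fast-forward is possible.

Yes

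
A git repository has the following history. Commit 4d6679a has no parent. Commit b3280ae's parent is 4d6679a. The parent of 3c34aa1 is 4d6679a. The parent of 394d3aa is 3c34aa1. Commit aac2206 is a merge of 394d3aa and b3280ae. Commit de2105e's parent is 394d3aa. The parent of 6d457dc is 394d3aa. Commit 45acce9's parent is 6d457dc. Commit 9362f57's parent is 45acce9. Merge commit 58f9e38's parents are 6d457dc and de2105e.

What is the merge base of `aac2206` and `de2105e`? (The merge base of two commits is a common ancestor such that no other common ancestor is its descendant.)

Ancestors of aac2206: {394d3aa, 3c34aa1, 4d6679a, aac2206, b3280ae}.
Ancestors of de2105e: {394d3aa, 3c34aa1, 4d6679a, de2105e}.
Common ancestors: {394d3aa, 3c34aa1, 4d6679a}.
Among these, 394d3aa is not an ancestor of any other common ancestor — it is the merge base.

394d3aa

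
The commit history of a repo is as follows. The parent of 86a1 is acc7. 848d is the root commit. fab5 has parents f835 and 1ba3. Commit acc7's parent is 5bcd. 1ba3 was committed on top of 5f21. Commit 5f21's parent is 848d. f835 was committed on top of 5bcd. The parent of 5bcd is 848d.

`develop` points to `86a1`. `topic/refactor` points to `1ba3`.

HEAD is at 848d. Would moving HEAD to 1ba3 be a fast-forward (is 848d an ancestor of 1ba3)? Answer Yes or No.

Yes

A fast-forward from 848d to 1ba3 is possible iff 848d is an ancestor of 1ba3.
Ancestors of 1ba3: {1ba3, 5f21, 848d}.
848d is among them, so fast-forward is possible.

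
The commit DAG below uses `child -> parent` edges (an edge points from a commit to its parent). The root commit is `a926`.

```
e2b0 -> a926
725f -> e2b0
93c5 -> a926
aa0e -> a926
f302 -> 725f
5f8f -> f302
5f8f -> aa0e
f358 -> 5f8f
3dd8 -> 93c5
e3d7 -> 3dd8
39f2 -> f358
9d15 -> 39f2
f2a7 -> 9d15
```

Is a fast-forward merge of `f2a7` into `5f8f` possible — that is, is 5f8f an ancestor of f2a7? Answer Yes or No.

A fast-forward from 5f8f to f2a7 is possible iff 5f8f is an ancestor of f2a7.
Ancestors of f2a7: {39f2, 5f8f, 725f, 9d15, a926, aa0e, e2b0, f2a7, f302, f358}.
5f8f is among them, so fast-forward is possible.

Yes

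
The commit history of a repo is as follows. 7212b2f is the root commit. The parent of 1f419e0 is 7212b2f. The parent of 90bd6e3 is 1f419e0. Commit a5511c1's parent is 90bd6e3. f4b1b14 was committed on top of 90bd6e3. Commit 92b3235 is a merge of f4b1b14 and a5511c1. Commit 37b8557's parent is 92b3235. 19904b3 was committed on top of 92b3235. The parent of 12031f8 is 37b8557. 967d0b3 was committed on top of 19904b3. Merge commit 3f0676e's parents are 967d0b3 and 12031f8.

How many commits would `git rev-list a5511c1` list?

4

Walking parent pointers from a5511c1: reachable set = {1f419e0, 7212b2f, 90bd6e3, a5511c1}.
That is 4 commits.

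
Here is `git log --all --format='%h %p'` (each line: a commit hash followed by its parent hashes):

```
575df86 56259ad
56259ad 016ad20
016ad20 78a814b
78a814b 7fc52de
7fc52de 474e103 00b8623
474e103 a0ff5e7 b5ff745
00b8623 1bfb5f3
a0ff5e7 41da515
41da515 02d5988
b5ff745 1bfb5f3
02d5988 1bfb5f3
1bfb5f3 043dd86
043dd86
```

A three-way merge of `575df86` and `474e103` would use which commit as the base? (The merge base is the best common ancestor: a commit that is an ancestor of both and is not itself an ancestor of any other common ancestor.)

474e103

Ancestors of 575df86: {00b8623, 016ad20, 02d5988, 043dd86, 1bfb5f3, 41da515, 474e103, 56259ad, 575df86, 78a814b, 7fc52de, a0ff5e7, b5ff745}.
Ancestors of 474e103: {02d5988, 043dd86, 1bfb5f3, 41da515, 474e103, a0ff5e7, b5ff745}.
Common ancestors: {02d5988, 043dd86, 1bfb5f3, 41da515, 474e103, a0ff5e7, b5ff745}.
Among these, 474e103 is not an ancestor of any other common ancestor — it is the merge base.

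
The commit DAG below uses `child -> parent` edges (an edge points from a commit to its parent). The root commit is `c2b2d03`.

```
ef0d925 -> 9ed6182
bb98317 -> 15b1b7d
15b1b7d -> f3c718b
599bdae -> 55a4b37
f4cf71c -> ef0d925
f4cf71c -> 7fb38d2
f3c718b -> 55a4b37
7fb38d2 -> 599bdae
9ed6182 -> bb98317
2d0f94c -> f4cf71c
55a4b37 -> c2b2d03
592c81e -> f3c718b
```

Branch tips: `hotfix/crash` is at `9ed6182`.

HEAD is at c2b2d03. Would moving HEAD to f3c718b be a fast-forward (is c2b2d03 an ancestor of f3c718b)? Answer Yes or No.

A fast-forward from c2b2d03 to f3c718b is possible iff c2b2d03 is an ancestor of f3c718b.
Ancestors of f3c718b: {55a4b37, c2b2d03, f3c718b}.
c2b2d03 is among them, so fast-forward is possible.

Yes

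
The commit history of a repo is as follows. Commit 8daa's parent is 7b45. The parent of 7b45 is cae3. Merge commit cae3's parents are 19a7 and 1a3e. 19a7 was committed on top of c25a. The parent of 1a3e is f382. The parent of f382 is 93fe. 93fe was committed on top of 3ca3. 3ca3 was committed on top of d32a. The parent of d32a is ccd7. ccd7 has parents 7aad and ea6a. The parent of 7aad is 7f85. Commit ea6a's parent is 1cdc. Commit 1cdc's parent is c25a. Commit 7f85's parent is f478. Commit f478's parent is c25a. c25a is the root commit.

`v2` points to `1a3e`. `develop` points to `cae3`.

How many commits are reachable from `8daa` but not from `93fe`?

6

Reachable from 8daa: {19a7, 1a3e, 1cdc, 3ca3, 7aad, 7b45, 7f85, 8daa, 93fe, c25a, cae3, ccd7, d32a, ea6a, f382, f478}.
Reachable from 93fe: {1cdc, 3ca3, 7aad, 7f85, 93fe, c25a, ccd7, d32a, ea6a, f478}.
In 8daa's history but not 93fe's: {19a7, 1a3e, 7b45, 8daa, cae3, f382} — 6 commits.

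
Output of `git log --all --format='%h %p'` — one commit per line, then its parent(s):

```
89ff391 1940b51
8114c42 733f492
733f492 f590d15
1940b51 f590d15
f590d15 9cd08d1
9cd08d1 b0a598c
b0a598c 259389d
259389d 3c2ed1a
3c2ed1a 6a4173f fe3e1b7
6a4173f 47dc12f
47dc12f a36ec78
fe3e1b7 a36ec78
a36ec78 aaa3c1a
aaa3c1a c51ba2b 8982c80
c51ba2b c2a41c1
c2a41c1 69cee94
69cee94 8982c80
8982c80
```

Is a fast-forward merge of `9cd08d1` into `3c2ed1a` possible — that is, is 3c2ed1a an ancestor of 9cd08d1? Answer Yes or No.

A fast-forward from 3c2ed1a to 9cd08d1 is possible iff 3c2ed1a is an ancestor of 9cd08d1.
Ancestors of 9cd08d1: {259389d, 3c2ed1a, 47dc12f, 69cee94, 6a4173f, 8982c80, 9cd08d1, a36ec78, aaa3c1a, b0a598c, c2a41c1, c51ba2b, fe3e1b7}.
3c2ed1a is among them, so fast-forward is possible.

Yes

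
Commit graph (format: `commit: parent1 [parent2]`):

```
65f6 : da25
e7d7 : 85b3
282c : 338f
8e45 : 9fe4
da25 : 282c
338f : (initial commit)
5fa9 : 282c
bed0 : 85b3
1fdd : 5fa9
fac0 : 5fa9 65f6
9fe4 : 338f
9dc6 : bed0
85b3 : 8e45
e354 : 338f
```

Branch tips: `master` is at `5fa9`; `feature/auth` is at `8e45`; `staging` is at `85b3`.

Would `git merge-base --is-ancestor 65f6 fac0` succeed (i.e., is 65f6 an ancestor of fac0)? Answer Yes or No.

Ancestors of fac0 (commits reachable by following parents): {282c, 338f, 5fa9, 65f6, da25, fac0}.
65f6 is in that set, so it is an ancestor of fac0.

Yes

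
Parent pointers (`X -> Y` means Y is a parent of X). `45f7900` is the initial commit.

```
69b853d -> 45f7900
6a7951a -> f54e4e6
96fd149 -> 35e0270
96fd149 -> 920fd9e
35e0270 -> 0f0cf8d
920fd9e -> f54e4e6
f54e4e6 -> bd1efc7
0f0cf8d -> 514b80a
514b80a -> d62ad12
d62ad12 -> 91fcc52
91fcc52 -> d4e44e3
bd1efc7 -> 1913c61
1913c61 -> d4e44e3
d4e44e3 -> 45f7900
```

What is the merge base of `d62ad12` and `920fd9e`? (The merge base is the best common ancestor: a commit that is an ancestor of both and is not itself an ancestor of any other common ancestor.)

Ancestors of d62ad12: {45f7900, 91fcc52, d4e44e3, d62ad12}.
Ancestors of 920fd9e: {1913c61, 45f7900, 920fd9e, bd1efc7, d4e44e3, f54e4e6}.
Common ancestors: {45f7900, d4e44e3}.
Among these, d4e44e3 is not an ancestor of any other common ancestor — it is the merge base.

d4e44e3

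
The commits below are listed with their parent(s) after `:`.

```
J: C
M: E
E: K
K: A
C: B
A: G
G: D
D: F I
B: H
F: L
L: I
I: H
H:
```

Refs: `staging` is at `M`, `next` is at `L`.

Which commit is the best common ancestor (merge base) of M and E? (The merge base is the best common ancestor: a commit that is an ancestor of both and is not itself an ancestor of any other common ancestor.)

E

Ancestors of M: {A, D, E, F, G, H, I, K, L, M}.
Ancestors of E: {A, D, E, F, G, H, I, K, L}.
Common ancestors: {A, D, E, F, G, H, I, K, L}.
Among these, E is not an ancestor of any other common ancestor — it is the merge base.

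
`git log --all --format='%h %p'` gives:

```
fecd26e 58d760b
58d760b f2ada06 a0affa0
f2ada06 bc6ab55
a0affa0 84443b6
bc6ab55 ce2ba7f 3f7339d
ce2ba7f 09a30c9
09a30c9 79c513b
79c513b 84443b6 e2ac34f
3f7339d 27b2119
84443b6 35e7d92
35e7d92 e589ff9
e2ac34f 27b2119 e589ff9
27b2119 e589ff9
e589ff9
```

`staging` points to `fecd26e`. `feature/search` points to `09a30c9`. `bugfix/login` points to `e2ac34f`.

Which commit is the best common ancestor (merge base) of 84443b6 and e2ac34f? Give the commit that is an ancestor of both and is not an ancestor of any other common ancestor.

Ancestors of 84443b6: {35e7d92, 84443b6, e589ff9}.
Ancestors of e2ac34f: {27b2119, e2ac34f, e589ff9}.
Common ancestors: {e589ff9}.
The only common ancestor is e589ff9, so it is the merge base.

e589ff9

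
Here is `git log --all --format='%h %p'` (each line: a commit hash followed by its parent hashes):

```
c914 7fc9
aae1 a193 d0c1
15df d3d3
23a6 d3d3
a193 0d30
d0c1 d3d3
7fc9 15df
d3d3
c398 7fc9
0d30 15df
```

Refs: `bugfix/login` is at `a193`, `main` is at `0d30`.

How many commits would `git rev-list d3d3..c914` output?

Reachable from c914: {15df, 7fc9, c914, d3d3}.
Reachable from d3d3: {d3d3}.
In c914's history but not d3d3's: {15df, 7fc9, c914} — 3 commits.

3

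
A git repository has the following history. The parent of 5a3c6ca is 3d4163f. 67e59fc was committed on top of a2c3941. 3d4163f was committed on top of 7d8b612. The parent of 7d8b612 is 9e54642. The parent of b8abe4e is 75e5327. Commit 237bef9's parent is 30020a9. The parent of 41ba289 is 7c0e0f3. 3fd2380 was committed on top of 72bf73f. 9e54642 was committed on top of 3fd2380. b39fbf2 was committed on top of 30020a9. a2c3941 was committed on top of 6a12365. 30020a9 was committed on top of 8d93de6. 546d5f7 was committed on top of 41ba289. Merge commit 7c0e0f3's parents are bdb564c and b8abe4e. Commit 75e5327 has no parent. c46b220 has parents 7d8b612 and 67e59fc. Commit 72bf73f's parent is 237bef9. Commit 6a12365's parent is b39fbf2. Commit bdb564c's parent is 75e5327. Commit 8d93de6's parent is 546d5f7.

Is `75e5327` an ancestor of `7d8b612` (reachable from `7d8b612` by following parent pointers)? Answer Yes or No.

Yes

Ancestors of 7d8b612 (commits reachable by following parents): {237bef9, 30020a9, 3fd2380, 41ba289, 546d5f7, 72bf73f, 75e5327, 7c0e0f3, 7d8b612, 8d93de6, 9e54642, b8abe4e, bdb564c}.
75e5327 is in that set, so it is an ancestor of 7d8b612.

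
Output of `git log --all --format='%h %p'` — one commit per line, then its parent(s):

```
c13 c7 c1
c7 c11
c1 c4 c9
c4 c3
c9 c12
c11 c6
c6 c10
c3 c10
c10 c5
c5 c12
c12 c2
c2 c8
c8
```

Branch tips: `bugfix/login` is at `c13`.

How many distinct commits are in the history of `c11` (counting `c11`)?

Walking parent pointers from c11: reachable set = {c10, c11, c12, c2, c5, c6, c8}.
That is 7 commits.

7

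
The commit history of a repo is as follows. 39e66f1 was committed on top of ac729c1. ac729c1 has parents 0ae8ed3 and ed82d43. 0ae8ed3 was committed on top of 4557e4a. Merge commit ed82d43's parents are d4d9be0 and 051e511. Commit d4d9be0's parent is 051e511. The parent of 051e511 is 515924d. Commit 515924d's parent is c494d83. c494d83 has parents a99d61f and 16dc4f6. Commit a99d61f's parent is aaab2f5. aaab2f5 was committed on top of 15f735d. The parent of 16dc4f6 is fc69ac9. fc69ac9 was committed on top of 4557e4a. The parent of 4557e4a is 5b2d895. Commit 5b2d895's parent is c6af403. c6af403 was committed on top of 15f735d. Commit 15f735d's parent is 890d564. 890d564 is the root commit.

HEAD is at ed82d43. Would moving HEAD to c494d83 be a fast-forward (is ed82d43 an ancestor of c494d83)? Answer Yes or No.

No

A fast-forward from ed82d43 to c494d83 is possible iff ed82d43 is an ancestor of c494d83.
Ancestors of c494d83: {15f735d, 16dc4f6, 4557e4a, 5b2d895, 890d564, a99d61f, aaab2f5, c494d83, c6af403, fc69ac9}.
ed82d43 is not among them, so fast-forward is not possible.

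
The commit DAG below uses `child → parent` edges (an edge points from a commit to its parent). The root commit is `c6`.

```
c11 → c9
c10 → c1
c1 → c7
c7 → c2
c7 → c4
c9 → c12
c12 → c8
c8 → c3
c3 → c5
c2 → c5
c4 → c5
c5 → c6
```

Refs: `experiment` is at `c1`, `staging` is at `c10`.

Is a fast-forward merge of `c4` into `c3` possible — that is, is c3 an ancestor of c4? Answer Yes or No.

A fast-forward from c3 to c4 is possible iff c3 is an ancestor of c4.
Ancestors of c4: {c4, c5, c6}.
c3 is not among them, so fast-forward is not possible.

No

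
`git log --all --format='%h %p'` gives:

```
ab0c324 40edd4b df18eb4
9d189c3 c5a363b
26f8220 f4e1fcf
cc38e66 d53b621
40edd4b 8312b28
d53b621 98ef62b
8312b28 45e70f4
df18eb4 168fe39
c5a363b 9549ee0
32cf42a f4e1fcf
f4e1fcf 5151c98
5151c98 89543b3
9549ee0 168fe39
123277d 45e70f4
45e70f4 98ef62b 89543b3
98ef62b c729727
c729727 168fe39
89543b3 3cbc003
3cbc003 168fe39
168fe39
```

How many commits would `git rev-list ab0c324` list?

Walking parent pointers from ab0c324: reachable set = {168fe39, 3cbc003, 40edd4b, 45e70f4, 8312b28, 89543b3, 98ef62b, ab0c324, c729727, df18eb4}.
That is 10 commits.

10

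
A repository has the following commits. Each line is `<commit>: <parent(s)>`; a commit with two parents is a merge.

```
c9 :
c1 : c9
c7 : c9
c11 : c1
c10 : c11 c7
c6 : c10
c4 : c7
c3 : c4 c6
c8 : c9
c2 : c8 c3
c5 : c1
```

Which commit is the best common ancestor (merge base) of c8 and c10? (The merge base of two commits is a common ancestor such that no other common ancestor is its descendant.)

c9

Ancestors of c8: {c8, c9}.
Ancestors of c10: {c1, c10, c11, c7, c9}.
Common ancestors: {c9}.
The only common ancestor is c9, so it is the merge base.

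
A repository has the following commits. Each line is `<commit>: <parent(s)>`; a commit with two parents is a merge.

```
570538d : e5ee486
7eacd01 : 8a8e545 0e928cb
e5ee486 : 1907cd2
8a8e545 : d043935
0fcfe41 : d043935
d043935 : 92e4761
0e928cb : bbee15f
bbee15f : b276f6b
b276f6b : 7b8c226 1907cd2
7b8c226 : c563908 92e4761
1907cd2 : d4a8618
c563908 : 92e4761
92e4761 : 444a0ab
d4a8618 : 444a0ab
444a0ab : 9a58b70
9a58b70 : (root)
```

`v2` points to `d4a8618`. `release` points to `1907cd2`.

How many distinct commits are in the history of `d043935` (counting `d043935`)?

Walking parent pointers from d043935: reachable set = {444a0ab, 92e4761, 9a58b70, d043935}.
That is 4 commits.

4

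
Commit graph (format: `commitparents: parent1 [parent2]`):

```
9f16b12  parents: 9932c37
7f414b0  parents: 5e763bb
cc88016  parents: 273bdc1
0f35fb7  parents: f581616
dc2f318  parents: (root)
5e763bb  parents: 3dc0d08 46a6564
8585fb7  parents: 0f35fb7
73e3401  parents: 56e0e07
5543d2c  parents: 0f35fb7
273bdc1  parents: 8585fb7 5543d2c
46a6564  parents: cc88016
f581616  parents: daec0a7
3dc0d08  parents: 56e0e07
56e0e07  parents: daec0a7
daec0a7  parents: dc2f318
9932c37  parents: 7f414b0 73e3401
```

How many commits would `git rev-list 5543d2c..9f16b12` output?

Reachable from 9f16b12: {0f35fb7, 273bdc1, 3dc0d08, 46a6564, 5543d2c, 56e0e07, 5e763bb, 73e3401, 7f414b0, 8585fb7, 9932c37, 9f16b12, cc88016, daec0a7, dc2f318, f581616}.
Reachable from 5543d2c: {0f35fb7, 5543d2c, daec0a7, dc2f318, f581616}.
In 9f16b12's history but not 5543d2c's: {273bdc1, 3dc0d08, 46a6564, 56e0e07, 5e763bb, 73e3401, 7f414b0, 8585fb7, 9932c37, 9f16b12, cc88016} — 11 commits.

11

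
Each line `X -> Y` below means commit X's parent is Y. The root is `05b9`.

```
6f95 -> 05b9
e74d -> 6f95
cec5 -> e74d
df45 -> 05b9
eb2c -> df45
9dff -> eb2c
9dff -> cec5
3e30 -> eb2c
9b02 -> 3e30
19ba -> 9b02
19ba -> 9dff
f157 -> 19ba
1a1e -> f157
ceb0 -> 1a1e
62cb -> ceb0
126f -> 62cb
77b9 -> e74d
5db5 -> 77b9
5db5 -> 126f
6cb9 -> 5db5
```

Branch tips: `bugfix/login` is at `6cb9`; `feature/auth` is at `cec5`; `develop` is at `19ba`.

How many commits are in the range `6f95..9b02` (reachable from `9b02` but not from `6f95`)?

4

Reachable from 9b02: {05b9, 3e30, 9b02, df45, eb2c}.
Reachable from 6f95: {05b9, 6f95}.
In 9b02's history but not 6f95's: {3e30, 9b02, df45, eb2c} — 4 commits.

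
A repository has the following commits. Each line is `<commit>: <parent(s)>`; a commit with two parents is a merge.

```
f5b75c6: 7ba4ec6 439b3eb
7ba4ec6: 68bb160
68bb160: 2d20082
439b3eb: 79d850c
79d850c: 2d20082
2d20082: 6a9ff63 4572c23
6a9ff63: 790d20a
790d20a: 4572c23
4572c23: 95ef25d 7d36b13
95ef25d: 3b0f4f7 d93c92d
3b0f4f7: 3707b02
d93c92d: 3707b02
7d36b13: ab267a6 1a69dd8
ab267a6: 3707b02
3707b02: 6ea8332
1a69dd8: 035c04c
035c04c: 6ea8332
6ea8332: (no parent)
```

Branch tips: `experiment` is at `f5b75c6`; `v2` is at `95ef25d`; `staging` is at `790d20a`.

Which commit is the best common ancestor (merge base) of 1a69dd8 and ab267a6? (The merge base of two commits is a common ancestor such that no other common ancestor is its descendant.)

Ancestors of 1a69dd8: {035c04c, 1a69dd8, 6ea8332}.
Ancestors of ab267a6: {3707b02, 6ea8332, ab267a6}.
Common ancestors: {6ea8332}.
The only common ancestor is 6ea8332, so it is the merge base.

6ea8332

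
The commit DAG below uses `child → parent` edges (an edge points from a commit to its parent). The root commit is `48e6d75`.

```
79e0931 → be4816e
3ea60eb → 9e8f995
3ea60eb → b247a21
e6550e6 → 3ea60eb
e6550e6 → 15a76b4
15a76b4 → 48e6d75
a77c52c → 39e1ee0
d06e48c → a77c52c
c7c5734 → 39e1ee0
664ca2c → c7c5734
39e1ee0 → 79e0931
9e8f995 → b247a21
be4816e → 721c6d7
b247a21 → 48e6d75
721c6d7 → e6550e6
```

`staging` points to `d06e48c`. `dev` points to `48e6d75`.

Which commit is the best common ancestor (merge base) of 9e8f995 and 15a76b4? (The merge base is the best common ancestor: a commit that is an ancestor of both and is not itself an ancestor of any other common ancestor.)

Ancestors of 9e8f995: {48e6d75, 9e8f995, b247a21}.
Ancestors of 15a76b4: {15a76b4, 48e6d75}.
Common ancestors: {48e6d75}.
The only common ancestor is 48e6d75, so it is the merge base.

48e6d75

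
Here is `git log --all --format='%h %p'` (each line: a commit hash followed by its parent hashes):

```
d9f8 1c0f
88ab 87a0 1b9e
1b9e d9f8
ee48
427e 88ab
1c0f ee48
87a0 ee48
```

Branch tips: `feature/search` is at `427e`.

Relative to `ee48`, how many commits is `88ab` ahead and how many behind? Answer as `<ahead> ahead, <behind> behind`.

5 ahead, 0 behind

Reachable from 88ab: {1b9e, 1c0f, 87a0, 88ab, d9f8, ee48}.
Reachable from ee48: {ee48}.
Only in 88ab's history (ahead): {1b9e, 1c0f, 87a0, 88ab, d9f8} — 5.
Only in ee48's history (behind): {} — 0.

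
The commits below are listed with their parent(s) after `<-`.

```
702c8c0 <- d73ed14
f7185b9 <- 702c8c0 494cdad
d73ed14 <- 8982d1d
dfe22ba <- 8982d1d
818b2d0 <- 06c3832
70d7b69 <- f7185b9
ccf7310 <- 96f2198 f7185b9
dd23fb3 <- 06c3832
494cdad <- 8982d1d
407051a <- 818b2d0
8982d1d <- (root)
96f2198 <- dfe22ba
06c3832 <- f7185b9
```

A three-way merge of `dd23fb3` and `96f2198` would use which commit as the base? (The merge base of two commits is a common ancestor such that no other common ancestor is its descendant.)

8982d1d

Ancestors of dd23fb3: {06c3832, 494cdad, 702c8c0, 8982d1d, d73ed14, dd23fb3, f7185b9}.
Ancestors of 96f2198: {8982d1d, 96f2198, dfe22ba}.
Common ancestors: {8982d1d}.
The only common ancestor is 8982d1d, so it is the merge base.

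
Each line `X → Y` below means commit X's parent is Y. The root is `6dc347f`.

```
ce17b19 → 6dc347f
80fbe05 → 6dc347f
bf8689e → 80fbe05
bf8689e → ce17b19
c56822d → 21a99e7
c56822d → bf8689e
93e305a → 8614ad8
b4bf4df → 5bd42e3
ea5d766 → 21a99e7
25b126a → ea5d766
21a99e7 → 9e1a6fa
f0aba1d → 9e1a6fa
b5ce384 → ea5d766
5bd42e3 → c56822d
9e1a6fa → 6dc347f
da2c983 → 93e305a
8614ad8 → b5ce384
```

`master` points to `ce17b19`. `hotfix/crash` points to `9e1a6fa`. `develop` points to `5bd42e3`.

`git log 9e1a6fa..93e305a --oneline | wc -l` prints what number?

5

Reachable from 93e305a: {21a99e7, 6dc347f, 8614ad8, 93e305a, 9e1a6fa, b5ce384, ea5d766}.
Reachable from 9e1a6fa: {6dc347f, 9e1a6fa}.
In 93e305a's history but not 9e1a6fa's: {21a99e7, 8614ad8, 93e305a, b5ce384, ea5d766} — 5 commits.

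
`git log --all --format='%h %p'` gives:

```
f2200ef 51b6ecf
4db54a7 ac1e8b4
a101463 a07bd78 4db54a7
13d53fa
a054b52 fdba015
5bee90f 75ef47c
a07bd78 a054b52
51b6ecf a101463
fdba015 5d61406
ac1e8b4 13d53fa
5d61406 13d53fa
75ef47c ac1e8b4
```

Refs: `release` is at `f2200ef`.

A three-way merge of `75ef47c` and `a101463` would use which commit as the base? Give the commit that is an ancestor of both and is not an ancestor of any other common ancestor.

ac1e8b4

Ancestors of 75ef47c: {13d53fa, 75ef47c, ac1e8b4}.
Ancestors of a101463: {13d53fa, 4db54a7, 5d61406, a054b52, a07bd78, a101463, ac1e8b4, fdba015}.
Common ancestors: {13d53fa, ac1e8b4}.
Among these, ac1e8b4 is not an ancestor of any other common ancestor — it is the merge base.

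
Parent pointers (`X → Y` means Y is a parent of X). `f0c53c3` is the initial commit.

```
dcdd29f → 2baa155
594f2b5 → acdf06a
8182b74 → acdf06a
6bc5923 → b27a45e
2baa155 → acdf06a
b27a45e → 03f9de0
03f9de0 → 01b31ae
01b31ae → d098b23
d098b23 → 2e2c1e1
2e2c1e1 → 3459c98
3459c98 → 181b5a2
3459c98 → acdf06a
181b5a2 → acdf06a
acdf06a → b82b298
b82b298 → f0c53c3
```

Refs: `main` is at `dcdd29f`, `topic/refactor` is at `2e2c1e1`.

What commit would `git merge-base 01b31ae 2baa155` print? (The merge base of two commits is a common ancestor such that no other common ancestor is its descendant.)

acdf06a

Ancestors of 01b31ae: {01b31ae, 181b5a2, 2e2c1e1, 3459c98, acdf06a, b82b298, d098b23, f0c53c3}.
Ancestors of 2baa155: {2baa155, acdf06a, b82b298, f0c53c3}.
Common ancestors: {acdf06a, b82b298, f0c53c3}.
Among these, acdf06a is not an ancestor of any other common ancestor — it is the merge base.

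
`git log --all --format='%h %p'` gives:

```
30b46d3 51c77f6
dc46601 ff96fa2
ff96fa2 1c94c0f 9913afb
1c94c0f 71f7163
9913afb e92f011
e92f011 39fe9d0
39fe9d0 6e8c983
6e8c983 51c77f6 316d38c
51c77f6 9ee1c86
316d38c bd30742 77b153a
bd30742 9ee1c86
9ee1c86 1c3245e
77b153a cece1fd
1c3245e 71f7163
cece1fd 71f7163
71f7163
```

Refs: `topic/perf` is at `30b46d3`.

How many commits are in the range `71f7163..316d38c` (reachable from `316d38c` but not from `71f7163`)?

Reachable from 316d38c: {1c3245e, 316d38c, 71f7163, 77b153a, 9ee1c86, bd30742, cece1fd}.
Reachable from 71f7163: {71f7163}.
In 316d38c's history but not 71f7163's: {1c3245e, 316d38c, 77b153a, 9ee1c86, bd30742, cece1fd} — 6 commits.

6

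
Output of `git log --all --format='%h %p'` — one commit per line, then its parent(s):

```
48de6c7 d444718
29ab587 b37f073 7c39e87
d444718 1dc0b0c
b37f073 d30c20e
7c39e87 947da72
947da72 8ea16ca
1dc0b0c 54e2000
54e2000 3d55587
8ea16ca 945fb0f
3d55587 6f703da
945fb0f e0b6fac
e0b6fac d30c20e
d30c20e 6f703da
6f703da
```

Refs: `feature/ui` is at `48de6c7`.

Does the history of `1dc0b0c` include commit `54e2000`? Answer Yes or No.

Yes

Ancestors of 1dc0b0c (commits reachable by following parents): {1dc0b0c, 3d55587, 54e2000, 6f703da}.
54e2000 is in that set, so it is an ancestor of 1dc0b0c.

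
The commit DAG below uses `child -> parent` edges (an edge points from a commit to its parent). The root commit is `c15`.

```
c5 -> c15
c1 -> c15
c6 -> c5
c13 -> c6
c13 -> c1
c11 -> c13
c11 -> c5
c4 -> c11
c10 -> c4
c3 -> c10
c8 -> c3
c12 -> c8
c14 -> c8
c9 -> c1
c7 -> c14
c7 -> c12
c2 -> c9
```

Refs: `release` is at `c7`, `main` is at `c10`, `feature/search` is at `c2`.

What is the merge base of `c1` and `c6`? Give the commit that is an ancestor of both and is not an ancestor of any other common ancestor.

c15

Ancestors of c1: {c1, c15}.
Ancestors of c6: {c15, c5, c6}.
Common ancestors: {c15}.
The only common ancestor is c15, so it is the merge base.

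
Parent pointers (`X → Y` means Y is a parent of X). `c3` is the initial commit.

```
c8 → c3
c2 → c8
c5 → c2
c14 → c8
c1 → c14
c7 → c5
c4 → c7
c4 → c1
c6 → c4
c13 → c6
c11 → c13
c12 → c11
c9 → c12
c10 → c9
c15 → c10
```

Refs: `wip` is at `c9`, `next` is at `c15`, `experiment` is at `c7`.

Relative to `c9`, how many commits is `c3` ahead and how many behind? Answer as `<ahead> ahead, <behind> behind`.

0 ahead, 12 behind

Reachable from c3: {c3}.
Reachable from c9: {c1, c11, c12, c13, c14, c2, c3, c4, c5, c6, c7, c8, c9}.
Only in c3's history (ahead): {} — 0.
Only in c9's history (behind): {c1, c11, c12, c13, c14, c2, c4, c5, c6, c7, c8, c9} — 12.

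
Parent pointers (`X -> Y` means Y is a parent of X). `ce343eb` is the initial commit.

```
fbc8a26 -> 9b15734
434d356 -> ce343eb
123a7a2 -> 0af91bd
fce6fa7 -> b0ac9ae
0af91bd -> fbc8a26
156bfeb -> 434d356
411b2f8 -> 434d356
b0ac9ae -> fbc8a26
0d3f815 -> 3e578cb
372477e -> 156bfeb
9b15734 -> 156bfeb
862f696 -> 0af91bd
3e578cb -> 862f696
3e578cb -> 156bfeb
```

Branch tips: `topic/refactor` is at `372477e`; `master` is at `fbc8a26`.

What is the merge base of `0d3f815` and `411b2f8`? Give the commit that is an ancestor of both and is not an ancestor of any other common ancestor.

Ancestors of 0d3f815: {0af91bd, 0d3f815, 156bfeb, 3e578cb, 434d356, 862f696, 9b15734, ce343eb, fbc8a26}.
Ancestors of 411b2f8: {411b2f8, 434d356, ce343eb}.
Common ancestors: {434d356, ce343eb}.
Among these, 434d356 is not an ancestor of any other common ancestor — it is the merge base.

434d356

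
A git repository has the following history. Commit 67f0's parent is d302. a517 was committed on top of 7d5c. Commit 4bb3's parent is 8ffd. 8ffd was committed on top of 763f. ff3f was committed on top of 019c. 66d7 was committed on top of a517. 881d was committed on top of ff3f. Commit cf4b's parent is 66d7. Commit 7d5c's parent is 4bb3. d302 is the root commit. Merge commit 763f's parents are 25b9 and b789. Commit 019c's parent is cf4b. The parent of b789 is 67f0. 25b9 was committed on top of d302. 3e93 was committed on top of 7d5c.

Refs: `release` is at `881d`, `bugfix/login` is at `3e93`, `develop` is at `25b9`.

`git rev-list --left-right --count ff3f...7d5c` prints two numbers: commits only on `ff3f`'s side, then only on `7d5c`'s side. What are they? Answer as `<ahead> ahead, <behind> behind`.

Reachable from ff3f: {019c, 25b9, 4bb3, 66d7, 67f0, 763f, 7d5c, 8ffd, a517, b789, cf4b, d302, ff3f}.
Reachable from 7d5c: {25b9, 4bb3, 67f0, 763f, 7d5c, 8ffd, b789, d302}.
Only in ff3f's history (ahead): {019c, 66d7, a517, cf4b, ff3f} — 5.
Only in 7d5c's history (behind): {} — 0.

5 ahead, 0 behind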